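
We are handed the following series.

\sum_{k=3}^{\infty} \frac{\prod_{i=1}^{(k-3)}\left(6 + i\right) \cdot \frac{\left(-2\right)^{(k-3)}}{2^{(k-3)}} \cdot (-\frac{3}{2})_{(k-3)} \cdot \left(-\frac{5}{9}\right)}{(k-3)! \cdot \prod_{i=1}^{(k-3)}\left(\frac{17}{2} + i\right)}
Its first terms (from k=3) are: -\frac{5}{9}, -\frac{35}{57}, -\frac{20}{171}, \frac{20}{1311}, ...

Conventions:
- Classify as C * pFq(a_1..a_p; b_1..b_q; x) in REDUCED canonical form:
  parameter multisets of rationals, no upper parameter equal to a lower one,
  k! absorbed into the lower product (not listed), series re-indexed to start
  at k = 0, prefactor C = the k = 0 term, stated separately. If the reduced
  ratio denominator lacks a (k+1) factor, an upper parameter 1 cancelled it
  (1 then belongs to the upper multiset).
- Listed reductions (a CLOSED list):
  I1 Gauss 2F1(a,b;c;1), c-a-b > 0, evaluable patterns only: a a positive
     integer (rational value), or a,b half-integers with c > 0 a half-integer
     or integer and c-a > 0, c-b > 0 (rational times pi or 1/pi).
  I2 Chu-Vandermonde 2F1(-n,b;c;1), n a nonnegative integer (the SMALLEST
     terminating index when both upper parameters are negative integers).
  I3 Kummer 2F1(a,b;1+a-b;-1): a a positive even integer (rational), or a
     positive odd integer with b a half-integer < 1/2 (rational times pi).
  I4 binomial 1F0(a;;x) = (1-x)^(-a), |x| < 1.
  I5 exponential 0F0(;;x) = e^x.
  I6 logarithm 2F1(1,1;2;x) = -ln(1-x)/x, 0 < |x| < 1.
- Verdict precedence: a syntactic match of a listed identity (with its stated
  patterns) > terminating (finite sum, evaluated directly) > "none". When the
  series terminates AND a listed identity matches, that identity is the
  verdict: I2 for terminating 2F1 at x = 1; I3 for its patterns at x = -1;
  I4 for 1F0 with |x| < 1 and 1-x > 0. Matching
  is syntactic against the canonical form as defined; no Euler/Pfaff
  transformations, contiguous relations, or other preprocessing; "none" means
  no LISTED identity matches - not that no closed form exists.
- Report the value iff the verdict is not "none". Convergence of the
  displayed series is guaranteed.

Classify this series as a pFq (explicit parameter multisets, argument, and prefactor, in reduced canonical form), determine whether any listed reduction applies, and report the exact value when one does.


x = -1 here; the reduced form reads 2F1, upper {-\frac{3}{2}, 7}, lower {\frac{19}{2}}, C = -\frac{5}{9}. Verdict at x = -1: Kummer (I3) matches (x = -1; c = \frac{19}{2} equals 1+a-b for upper {-\frac{3}{2}, 7}: listed pattern). Exact value: \left(-\frac{425425}{1048576}\right) \cdot \pi.

Structural cue: from the first term -\frac{5}{9}: the lower running product (prefactor -5/9) is a rising factorial.
Adjacent-term ratio: r(k) = -1 * (k-\frac{3}{2}) (k+7) / [(k+\frac{19}{2}) (k+1)] - rational; roots negated = parameters, x = -1, C = -\frac{5}{9}.


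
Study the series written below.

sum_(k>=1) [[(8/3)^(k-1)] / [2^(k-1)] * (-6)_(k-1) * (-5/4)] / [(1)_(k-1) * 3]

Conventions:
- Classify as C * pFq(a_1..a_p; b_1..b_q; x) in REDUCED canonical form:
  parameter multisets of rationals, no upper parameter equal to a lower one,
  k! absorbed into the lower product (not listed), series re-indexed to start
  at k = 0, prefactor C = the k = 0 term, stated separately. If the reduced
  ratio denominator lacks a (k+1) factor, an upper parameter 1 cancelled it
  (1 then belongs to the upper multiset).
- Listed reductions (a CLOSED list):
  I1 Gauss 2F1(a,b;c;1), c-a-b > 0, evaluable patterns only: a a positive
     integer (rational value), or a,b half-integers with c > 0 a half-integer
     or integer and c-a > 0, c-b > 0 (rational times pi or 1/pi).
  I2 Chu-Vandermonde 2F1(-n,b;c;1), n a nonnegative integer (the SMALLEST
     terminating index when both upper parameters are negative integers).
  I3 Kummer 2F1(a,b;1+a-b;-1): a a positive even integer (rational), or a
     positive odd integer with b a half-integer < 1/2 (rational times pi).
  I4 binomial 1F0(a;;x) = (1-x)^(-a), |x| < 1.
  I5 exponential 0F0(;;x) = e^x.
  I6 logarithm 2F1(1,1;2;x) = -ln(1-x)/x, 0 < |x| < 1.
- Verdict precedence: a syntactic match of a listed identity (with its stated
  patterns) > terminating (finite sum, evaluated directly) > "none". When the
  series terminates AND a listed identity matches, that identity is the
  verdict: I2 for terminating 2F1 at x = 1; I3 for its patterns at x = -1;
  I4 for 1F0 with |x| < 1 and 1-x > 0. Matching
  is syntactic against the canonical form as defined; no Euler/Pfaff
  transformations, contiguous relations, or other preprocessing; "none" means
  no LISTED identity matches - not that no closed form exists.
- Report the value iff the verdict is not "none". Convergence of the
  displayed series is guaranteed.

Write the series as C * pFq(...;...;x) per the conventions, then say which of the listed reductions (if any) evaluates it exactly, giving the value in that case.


With C = -5/12: the canonical form is 1F0(-6; -; 4/3). Verdict: terminating at k = 6: the factor (-6)_k kills every later term; summing the 7 survivors is exact. Sum: -5/8748.

Structural cue: from the first term -5/12: the two k-th powers (C = -5/12) combine into one argument.
Ratio: r(k) = (4/3) * (k-6) / [(k+1)] ; factor over Q: parameters, x = (4/3), and C = -5/12.


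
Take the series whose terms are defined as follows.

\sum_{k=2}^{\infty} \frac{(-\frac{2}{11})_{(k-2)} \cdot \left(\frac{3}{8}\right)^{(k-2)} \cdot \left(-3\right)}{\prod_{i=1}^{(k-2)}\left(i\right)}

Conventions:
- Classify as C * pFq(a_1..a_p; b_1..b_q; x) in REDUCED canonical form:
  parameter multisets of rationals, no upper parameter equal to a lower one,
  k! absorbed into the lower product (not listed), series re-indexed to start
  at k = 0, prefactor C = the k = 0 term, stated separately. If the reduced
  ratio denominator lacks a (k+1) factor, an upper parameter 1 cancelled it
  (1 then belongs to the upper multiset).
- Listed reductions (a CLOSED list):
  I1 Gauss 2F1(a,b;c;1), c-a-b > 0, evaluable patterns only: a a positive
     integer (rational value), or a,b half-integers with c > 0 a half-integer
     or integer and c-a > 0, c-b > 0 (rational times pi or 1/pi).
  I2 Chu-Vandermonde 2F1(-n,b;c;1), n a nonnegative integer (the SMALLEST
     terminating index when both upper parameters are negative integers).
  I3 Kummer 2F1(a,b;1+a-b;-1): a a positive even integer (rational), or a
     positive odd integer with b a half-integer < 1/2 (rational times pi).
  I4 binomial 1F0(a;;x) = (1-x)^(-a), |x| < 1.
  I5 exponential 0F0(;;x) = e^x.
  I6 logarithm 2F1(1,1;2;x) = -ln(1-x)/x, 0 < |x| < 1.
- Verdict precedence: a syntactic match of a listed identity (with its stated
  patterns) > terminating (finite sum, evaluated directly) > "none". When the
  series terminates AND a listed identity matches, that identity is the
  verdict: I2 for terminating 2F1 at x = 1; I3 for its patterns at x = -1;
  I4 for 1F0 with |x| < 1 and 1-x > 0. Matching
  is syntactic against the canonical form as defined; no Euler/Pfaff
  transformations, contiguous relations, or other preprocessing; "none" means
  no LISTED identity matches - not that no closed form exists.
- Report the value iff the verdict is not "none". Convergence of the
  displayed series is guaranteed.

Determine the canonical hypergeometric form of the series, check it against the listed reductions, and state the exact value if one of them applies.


With C = -3: the canonical form is 1F0(-\frac{2}{11}; -; \frac{3}{8}). Verdict at x = \frac{3}{8}: binomial (I4) matches (the 1F0 binomial series: exponent 2/11, x = \frac{3}{8}). Sum: \left(-3\right) \cdot \left(\frac{5}{8}\right)^{\frac{2}{11}}.

Key observation: t_0 = -3 here, and the product of the first k integers (C = -3) is k!.
Term ratio: r(k) = \frac{3}{8} * (k-\frac{2}{11}) / [(k+1)] - poly over poly, x = \frac{3}{8} from leading terms; C = -3 at k = 0.


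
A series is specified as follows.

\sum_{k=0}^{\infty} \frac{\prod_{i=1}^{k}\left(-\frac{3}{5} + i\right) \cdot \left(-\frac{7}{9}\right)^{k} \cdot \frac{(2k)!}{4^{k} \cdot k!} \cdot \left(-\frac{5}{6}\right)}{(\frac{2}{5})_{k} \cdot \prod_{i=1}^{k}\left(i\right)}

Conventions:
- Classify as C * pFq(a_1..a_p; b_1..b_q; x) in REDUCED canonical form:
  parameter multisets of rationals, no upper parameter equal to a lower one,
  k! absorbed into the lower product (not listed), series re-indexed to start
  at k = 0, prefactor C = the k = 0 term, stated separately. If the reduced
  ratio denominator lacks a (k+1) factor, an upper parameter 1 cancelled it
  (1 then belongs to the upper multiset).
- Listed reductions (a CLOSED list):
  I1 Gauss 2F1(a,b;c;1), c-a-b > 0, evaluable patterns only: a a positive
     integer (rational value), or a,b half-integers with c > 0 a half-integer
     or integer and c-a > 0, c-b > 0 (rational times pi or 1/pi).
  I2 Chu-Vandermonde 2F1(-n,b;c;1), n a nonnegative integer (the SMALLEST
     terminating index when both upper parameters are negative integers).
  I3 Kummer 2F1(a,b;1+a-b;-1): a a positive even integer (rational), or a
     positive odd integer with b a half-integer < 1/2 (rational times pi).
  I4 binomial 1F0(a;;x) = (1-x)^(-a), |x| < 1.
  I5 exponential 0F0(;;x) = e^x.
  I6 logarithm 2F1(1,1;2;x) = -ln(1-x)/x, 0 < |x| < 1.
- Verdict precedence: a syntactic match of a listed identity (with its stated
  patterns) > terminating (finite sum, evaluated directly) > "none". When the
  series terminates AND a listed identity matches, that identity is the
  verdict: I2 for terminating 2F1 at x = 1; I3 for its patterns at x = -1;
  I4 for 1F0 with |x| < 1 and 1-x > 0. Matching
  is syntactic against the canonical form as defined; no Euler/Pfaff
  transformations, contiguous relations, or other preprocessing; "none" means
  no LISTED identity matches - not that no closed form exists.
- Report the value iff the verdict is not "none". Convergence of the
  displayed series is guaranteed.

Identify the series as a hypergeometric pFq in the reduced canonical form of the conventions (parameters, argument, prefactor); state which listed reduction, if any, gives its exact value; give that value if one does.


This is -\frac{5}{6} * 1F0(\frac{1}{2}; -; -\frac{7}{9}) in reduced canonical form. Verdict (x = -\frac{7}{9}): binomial (I4) applies (the 1F0 binomial series: exponent -1/2, x = -\frac{7}{9}). Its exact value is \left(-\frac{5}{6}\right) \cdot \left(\frac{16}{9}\right)^{-\frac{1}{2}}.

Key step: t_0 being -\frac{5}{6}, the (2k)!/(4^k k!) block (prefactor -5/6) is the Pochhammer (1/2)_k.
Consecutive-term ratio: r(k) = -\frac{7}{9} * (k+\frac{1}{2}) / [(k+1)] - rational in k. x = -\frac{7}{9}; t_0 = -\frac{5}{6}; negate the roots.


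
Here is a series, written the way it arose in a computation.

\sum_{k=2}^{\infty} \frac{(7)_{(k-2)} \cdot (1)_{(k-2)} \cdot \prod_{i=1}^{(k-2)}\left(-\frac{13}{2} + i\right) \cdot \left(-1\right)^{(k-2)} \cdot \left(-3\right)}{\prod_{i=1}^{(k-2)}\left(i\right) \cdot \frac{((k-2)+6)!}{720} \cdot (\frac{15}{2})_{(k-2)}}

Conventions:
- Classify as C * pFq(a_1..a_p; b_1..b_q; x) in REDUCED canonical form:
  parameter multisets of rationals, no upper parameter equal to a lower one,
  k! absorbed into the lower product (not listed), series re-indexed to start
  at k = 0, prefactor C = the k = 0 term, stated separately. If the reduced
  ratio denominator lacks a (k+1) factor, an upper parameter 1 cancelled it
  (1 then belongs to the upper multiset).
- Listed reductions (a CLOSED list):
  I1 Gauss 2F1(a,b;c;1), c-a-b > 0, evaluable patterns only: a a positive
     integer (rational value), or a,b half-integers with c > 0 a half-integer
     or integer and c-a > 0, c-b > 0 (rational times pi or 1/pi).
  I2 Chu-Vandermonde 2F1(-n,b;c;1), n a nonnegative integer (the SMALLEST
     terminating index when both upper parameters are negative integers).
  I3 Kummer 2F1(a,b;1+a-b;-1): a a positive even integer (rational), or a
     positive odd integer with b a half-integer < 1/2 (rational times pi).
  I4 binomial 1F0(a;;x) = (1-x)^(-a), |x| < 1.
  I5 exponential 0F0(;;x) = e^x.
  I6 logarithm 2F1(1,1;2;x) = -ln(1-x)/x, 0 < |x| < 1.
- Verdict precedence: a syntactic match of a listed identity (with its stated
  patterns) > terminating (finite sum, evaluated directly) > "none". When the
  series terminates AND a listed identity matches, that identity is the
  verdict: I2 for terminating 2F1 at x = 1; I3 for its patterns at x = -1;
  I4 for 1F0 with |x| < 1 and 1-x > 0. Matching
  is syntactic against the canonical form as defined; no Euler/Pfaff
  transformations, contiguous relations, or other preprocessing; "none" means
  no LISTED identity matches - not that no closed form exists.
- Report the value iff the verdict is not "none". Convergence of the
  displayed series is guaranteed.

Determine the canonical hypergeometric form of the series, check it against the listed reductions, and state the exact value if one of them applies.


x = -1 here; the reduced form reads 2F1, upper {-\frac{11}{2}, 1}, lower {\frac{15}{2}}, C = -3. Verdict: Kummer (I3) matches (x = -1; c = \frac{15}{2} equals 1+a-b for upper {-\frac{11}{2}, 1}: listed pattern). Sum: \left(-\frac{9009}{4096}\right) \cdot \pi.

First insight: from the first term -3: the product of the first k integers (C = -3, x = -1) is k!.
Ratio: r(k) = -1 * (k-\frac{11}{2}) (k+1) / [(k+\frac{15}{2}) (k+1)] - rational in k, leading ratio -1; with t_0 = -3, classification follows.


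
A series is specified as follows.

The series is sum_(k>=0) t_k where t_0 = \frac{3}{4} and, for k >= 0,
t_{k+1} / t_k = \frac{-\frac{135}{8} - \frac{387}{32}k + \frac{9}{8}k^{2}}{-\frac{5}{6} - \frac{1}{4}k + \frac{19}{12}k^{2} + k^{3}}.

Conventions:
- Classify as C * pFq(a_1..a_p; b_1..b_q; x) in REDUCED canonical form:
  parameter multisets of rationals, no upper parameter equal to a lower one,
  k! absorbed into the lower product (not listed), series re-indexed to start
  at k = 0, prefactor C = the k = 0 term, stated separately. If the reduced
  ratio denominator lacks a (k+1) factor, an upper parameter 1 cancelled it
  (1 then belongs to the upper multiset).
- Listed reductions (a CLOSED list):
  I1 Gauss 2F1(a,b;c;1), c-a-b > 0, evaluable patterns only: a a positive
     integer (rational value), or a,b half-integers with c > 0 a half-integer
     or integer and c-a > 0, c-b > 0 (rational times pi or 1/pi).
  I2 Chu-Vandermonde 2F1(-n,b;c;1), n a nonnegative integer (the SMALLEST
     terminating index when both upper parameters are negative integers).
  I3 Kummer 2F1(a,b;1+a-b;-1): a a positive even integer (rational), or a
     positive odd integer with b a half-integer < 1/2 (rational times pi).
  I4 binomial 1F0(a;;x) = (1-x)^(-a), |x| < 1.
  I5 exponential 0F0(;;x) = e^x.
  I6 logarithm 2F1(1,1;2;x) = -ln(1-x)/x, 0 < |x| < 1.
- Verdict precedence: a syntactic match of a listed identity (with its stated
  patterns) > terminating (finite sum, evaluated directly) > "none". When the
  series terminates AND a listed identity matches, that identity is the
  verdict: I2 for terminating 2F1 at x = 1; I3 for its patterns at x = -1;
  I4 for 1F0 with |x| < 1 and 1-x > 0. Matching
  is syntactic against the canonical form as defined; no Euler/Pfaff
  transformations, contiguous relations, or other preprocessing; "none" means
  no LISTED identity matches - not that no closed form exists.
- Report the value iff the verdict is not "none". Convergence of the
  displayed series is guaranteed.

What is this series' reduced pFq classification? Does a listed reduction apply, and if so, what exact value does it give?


Reduced: x = \frac{9}{8}, 1F1, upper = {-12}, lower = {-\frac{2}{3}}, C = \frac{3}{4}. Verdict: terminating - upper parameter -12 makes this a finite sum (last index 12), evaluated exactly. Hence: \frac{3879618279529795471007277}{290420462576753180672000}.

Structural cue: x = \frac{9}{8} and roots of the ratio polynomials (C = 3/4, x = 9/8) are the negated parameters.
Step ratio: r(k) = \frac{9}{8} * (k-12) / [(k-\frac{2}{3}) (k+1)] - poly over poly, x = \frac{9}{8} from leading terms; C = \frac{3}{4} at k = 0.


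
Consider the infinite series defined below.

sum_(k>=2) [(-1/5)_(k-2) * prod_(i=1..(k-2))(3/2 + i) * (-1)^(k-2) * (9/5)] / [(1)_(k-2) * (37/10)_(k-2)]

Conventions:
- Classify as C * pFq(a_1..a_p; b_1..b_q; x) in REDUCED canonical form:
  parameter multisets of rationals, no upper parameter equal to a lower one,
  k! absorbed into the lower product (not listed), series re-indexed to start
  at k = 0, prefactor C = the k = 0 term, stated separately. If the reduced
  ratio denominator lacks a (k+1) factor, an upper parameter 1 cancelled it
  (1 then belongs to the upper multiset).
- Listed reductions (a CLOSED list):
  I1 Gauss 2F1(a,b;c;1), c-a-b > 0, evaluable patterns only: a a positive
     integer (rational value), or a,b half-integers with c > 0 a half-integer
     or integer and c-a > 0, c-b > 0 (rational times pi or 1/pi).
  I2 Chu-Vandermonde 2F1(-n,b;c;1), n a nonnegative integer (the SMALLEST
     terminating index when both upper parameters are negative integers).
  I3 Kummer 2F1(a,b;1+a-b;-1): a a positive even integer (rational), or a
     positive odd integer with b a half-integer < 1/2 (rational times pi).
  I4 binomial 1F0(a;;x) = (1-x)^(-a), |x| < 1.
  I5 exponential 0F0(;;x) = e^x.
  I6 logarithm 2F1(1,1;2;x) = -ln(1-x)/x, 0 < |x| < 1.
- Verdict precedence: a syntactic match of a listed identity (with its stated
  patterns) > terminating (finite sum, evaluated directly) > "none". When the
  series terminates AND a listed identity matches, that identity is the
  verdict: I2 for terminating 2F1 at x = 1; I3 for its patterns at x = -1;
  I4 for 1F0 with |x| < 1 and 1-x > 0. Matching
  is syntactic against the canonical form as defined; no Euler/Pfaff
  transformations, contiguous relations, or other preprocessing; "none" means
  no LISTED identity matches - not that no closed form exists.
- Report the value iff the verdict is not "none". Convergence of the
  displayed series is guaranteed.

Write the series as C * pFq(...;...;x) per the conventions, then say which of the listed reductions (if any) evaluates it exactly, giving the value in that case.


This is 9/5 * 2F1(-1/5, 5/2; 37/10; -1) in reduced canonical form. Verdict: none - this 2F1 at x = -1 matches no listed pattern, and upper {-1/5, 5/2} holds no stopper.

Key step: t_0 being 9/5, the running product (C = 9/5, x = -1) telescopes to a rising factorial.
Step ratio: r(k) = (-1) * (k-1/5) (k+5/2) / [(k+37/10) (k+1)] - rational; roots negated = parameters, x = (-1), C = 9/5.


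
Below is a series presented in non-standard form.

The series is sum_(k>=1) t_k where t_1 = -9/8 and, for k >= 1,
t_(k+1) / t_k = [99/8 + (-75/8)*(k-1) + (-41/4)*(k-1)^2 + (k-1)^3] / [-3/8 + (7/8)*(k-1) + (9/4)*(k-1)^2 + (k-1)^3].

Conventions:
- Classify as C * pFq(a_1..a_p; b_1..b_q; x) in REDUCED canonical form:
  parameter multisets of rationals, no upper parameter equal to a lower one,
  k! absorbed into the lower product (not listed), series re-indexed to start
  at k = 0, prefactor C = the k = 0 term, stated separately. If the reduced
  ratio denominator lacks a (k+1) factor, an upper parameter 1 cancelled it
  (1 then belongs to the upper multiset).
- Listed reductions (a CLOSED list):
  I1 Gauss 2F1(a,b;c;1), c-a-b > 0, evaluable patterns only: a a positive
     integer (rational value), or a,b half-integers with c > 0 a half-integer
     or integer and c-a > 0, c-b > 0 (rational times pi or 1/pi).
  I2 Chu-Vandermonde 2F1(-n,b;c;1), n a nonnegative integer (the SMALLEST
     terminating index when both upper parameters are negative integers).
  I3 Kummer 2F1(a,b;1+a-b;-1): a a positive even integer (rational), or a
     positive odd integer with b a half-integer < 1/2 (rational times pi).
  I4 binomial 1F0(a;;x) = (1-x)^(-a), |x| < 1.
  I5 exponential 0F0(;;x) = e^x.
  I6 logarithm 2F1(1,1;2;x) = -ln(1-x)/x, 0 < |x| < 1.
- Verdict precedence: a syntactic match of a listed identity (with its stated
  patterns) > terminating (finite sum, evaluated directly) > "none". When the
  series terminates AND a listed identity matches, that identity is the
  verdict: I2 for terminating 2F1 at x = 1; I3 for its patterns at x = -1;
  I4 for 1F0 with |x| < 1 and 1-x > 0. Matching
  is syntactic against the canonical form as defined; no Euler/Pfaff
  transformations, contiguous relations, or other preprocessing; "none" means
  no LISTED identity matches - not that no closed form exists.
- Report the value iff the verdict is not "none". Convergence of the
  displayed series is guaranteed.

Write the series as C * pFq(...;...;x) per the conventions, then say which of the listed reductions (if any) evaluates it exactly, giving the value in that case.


This is -9/8 * 2F1(-11, -3/4; -1/4; 1) in reduced canonical form. Verdict: this is Chu-Vandermonde (I2) (terminating 2F1 at x = 1 with n = 11, b = -3/4, c = -1/4). Its exact value is 13056/713.

Key step: with t_0 = -9/8, roots of the ratio polynomials (prefactor -9/8) are the negated parameters.
Step ratio: r(k) = 1 * (k-11) (k-3/4) / [(k-1/4) (k+1)] - rational in k. x = 1; t_0 = -9/8; negate the roots.


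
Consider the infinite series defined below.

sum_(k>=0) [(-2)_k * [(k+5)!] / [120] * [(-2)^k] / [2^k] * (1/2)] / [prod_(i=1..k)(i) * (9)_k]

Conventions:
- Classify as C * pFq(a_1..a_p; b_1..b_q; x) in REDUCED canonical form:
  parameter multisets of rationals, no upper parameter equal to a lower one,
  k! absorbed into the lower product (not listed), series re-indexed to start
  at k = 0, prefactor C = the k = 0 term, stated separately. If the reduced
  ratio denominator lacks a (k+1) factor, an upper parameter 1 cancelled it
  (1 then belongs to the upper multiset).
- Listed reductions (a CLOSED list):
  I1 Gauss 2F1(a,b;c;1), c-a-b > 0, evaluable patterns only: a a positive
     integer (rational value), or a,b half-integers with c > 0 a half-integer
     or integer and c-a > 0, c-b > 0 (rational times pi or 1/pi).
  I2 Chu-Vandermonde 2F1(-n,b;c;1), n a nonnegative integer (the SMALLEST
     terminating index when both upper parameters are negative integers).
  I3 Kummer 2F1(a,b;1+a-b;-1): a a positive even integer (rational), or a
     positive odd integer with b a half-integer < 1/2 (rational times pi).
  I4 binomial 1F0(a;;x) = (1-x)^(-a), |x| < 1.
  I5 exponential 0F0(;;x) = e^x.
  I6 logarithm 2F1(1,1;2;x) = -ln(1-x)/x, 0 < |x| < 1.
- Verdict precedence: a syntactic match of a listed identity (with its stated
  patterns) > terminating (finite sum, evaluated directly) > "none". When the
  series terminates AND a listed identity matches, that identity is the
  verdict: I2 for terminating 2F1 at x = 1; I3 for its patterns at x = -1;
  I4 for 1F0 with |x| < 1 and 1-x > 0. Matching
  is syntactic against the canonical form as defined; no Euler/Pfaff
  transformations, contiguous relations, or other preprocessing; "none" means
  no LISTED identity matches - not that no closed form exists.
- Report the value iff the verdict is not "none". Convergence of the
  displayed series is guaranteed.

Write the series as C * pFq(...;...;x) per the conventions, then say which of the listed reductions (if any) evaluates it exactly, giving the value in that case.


Key step: t_0 being 1/2, the factorial ratio (C = 1/2, x = -1) (k+a-1)!/(a-1)! is a rising factorial (a)_k.
Step ratio: r(k) = (-1) * (k-2) (k+6) / [(k+9) (k+1)] ; factor over Q: parameters, x = (-1), and C = 1/2.

Prefactor 1/2, argument -1: 2F1 with upper {-2, 6} over lower {9}. Verdict: this is the Kummer evaluation I3 (x = -1; c = 9 equals 1+a-b for upper {-2, 6}: listed pattern). Value: 7/5.


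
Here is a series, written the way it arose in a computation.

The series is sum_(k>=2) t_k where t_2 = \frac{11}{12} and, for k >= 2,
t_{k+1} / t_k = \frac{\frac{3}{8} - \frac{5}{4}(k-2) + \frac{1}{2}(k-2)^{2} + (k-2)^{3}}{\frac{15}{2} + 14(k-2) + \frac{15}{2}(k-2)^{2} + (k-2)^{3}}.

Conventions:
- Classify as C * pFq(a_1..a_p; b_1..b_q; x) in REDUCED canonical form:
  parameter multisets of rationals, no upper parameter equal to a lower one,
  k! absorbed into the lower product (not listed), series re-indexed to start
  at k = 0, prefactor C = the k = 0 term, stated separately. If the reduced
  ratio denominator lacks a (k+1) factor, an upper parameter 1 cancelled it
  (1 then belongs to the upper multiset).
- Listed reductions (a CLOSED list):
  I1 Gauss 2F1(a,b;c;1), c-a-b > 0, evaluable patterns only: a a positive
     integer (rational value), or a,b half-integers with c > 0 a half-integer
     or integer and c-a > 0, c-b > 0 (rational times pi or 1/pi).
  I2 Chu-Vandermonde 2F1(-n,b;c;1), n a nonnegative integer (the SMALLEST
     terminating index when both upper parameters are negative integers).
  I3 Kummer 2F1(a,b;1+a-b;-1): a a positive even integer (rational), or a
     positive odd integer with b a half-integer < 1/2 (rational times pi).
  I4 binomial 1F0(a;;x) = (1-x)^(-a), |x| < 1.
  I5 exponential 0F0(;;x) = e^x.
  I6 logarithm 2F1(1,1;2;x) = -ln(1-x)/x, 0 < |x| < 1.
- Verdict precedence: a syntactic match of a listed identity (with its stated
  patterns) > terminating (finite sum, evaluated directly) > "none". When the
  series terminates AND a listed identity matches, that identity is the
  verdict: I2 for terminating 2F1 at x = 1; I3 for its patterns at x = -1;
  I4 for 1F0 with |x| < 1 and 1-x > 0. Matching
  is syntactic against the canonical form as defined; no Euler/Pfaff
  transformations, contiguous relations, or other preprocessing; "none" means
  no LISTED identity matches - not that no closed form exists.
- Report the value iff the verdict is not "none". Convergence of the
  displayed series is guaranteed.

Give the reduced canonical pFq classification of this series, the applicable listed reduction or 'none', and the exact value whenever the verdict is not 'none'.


At argument 1: a 2F1 with upper {-\frac{1}{2}, -\frac{1}{2}}, lower {5}, scaled by C = \frac{11}{12}. Verdict: Gauss's theorem I1 (half-integer case) matches (x = 1; upper {-\frac{1}{2}, -\frac{1}{2}} half-integers, c = 5 in the evaluable pattern). Exact value: \frac{180224}{59535} / \pi.

The tell: with t_0 = \frac{11}{12}, factor the ratio over Q (prefactor 11/12): negated roots = parameters.
Step ratio: r(k) = 1 * (k-\frac{1}{2}) (k-\frac{1}{2}) / [(k+5) (k+1)] - rational in k, leading ratio 1; with t_0 = \frac{11}{12}, classification follows.


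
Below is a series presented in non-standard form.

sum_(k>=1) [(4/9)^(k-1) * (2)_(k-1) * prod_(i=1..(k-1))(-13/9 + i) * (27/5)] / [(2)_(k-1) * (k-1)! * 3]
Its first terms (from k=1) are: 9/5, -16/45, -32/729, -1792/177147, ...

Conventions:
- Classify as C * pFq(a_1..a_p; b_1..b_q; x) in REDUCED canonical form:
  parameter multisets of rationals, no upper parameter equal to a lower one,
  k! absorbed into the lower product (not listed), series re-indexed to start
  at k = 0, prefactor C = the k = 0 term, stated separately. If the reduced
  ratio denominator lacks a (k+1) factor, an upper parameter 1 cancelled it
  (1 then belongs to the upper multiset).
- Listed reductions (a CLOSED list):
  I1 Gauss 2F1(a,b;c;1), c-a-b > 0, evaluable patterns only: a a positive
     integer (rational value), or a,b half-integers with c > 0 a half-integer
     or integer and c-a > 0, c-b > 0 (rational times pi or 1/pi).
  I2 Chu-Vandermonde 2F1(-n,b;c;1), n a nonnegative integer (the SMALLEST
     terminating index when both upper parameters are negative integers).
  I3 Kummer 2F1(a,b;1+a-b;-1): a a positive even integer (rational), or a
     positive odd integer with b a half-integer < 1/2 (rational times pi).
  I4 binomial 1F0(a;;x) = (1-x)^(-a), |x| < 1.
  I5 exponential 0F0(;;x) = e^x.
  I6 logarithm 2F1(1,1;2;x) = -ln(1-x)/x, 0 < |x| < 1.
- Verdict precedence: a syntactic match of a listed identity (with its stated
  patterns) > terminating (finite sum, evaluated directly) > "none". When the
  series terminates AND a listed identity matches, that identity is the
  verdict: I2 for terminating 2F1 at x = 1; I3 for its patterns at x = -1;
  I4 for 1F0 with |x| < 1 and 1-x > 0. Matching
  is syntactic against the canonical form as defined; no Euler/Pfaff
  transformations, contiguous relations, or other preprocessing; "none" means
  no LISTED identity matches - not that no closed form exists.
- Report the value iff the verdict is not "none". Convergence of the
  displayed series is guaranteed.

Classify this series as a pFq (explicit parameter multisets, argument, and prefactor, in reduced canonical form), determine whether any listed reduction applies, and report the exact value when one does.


x = 4/9 here; the reduced form reads 1F0, upper {-4/9}, lower {-}, C = 9/5. Verdict: the binomial series (I4) applies (the 1F0 binomial series: exponent 4/9, x = 4/9). Sum: (9/5) * (5/9)^(4/9).

Key observation: from the first term 9/5: the running product (C = 9/5, x = 4/9) telescopes to a rising factorial.
Consecutive-term ratio: r(k) = (4/9) * (k-4/9) / [(k+1)] ; factor over Q: parameters, x = (4/9), and C = 9/5.


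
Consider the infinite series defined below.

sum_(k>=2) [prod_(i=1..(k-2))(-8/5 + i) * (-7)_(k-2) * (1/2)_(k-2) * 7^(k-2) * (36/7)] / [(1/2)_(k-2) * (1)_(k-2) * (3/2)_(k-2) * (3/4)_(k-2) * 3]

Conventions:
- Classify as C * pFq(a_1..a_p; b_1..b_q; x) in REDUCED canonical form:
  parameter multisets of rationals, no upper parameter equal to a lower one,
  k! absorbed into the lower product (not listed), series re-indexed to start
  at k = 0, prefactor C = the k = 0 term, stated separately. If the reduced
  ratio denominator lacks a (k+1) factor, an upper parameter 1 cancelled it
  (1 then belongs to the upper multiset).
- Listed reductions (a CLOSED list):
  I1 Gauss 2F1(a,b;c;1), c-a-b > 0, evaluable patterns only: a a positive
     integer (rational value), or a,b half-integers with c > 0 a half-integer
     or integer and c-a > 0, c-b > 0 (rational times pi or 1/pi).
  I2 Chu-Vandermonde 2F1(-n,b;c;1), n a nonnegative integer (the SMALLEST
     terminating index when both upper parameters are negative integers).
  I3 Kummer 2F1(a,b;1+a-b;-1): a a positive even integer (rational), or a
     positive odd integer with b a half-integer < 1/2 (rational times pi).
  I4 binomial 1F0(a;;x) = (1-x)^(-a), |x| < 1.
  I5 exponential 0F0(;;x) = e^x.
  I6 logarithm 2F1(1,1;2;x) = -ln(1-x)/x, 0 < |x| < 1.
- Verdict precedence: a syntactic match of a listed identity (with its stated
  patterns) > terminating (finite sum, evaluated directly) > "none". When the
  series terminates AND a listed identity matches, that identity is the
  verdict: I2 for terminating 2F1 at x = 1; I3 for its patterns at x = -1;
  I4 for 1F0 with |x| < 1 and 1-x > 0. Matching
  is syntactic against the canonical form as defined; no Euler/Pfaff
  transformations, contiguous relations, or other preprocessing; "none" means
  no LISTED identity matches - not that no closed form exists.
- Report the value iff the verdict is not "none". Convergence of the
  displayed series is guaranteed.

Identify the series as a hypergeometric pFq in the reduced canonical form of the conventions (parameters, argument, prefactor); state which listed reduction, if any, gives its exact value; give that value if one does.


Canonical form: C = 12/7 times 2F2 with upper {-7, -3/5}, lower {3/4, 3/2}, x = 7. Verdict: terminating - upper parameter -7 makes this a finite sum (last index 7), evaluated exactly. Value: 26753030417280164/1268738173828125.

Structural cue: from the first term 12/7: (1)_k (C = 12/7) is k! itself.
Step ratio: r(k) = 7 * (k-7) (k-3/5) / [(k+3/4) (k+3/2) (k+1)] - rational in k. x = 7; t_0 = 12/7; negate the roots.


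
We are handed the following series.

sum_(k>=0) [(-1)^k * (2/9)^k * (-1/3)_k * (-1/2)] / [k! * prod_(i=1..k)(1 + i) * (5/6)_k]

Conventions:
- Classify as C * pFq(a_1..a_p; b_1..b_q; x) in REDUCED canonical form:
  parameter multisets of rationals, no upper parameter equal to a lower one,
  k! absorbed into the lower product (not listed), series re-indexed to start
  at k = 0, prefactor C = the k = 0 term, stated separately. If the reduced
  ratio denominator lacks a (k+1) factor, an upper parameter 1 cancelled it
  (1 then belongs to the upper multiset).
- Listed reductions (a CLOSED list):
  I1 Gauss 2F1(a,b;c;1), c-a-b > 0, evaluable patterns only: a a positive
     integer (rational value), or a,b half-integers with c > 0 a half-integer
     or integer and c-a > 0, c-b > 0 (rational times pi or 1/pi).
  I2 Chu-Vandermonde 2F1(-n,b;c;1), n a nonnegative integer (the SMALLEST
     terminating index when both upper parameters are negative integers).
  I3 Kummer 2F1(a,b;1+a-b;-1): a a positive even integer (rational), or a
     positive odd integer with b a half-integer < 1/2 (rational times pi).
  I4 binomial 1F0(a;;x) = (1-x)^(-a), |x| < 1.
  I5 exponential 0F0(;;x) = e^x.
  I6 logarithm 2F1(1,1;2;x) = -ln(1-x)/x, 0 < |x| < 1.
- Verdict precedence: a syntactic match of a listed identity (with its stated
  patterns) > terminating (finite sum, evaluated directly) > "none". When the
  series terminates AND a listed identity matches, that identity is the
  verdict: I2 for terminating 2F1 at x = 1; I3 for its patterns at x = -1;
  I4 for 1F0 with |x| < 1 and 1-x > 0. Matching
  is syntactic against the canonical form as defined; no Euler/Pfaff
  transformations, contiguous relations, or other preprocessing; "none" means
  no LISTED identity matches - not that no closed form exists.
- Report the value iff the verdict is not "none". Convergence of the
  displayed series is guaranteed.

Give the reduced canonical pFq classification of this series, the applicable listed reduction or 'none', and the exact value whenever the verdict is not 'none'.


Classification (C = -1/2): 1F2 with upper {-1/3}, lower {5/6, 2}, argument x = -2/9. Verdict: none - at argument -2/9 the multisets {-1/3} ; {5/6, 2} match no listed identity.

The tell: with t_0 = -1/2, the lower running product (C = -1/2, x = -2/9) is a rising factorial.
Ratio: r(k) = (-2/9) * (k-1/3) / [(k+5/6) (k+2) (k+1)] - rational; roots negated = parameters, x = (-2/9), C = -1/2.


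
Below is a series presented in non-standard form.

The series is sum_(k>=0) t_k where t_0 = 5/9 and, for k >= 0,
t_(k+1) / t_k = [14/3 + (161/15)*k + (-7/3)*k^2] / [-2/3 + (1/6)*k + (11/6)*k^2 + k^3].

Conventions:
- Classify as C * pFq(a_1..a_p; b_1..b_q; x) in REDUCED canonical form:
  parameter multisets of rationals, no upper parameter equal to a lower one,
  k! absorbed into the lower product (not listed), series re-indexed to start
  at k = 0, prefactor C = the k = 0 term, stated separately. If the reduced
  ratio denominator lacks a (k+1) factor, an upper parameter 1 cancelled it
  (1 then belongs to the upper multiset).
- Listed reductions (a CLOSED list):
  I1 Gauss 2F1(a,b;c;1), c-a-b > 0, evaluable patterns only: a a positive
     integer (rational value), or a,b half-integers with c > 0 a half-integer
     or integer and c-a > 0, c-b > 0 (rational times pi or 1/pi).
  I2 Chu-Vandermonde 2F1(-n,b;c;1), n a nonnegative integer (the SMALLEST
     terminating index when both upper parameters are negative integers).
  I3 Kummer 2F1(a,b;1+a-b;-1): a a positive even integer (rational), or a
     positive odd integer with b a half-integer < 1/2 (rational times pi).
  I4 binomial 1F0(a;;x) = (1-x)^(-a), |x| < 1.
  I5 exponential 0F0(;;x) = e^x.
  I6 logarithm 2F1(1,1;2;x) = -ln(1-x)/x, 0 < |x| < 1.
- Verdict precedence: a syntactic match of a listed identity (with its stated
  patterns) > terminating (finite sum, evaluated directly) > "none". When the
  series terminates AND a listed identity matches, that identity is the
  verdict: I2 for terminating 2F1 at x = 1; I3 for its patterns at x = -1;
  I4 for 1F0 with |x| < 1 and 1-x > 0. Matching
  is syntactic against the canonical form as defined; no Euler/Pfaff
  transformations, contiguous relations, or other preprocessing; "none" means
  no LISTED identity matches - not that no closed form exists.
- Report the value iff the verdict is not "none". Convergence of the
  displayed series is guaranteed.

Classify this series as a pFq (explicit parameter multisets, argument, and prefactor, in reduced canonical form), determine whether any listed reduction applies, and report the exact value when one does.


Prefactor 5/9, argument -7/3: 2F2 with upper {-5, 2/5} over lower {-1/2, 4/3}. Verdict: terminating - upper -5 stops the sum at k = 5; the 6 terms are added exactly. Hence: -108618998/1828125.

The tell: t_0 = 5/9 here, and factor the ratio over Q (prefactor 5/9): negated roots = parameters.
Term ratio: r(k) = (-7/3) * (k-5) (k+2/5) / [(k-1/2) (k+4/3) (k+1)] - rational in k. x = (-7/3); t_0 = 5/9; negate the roots.


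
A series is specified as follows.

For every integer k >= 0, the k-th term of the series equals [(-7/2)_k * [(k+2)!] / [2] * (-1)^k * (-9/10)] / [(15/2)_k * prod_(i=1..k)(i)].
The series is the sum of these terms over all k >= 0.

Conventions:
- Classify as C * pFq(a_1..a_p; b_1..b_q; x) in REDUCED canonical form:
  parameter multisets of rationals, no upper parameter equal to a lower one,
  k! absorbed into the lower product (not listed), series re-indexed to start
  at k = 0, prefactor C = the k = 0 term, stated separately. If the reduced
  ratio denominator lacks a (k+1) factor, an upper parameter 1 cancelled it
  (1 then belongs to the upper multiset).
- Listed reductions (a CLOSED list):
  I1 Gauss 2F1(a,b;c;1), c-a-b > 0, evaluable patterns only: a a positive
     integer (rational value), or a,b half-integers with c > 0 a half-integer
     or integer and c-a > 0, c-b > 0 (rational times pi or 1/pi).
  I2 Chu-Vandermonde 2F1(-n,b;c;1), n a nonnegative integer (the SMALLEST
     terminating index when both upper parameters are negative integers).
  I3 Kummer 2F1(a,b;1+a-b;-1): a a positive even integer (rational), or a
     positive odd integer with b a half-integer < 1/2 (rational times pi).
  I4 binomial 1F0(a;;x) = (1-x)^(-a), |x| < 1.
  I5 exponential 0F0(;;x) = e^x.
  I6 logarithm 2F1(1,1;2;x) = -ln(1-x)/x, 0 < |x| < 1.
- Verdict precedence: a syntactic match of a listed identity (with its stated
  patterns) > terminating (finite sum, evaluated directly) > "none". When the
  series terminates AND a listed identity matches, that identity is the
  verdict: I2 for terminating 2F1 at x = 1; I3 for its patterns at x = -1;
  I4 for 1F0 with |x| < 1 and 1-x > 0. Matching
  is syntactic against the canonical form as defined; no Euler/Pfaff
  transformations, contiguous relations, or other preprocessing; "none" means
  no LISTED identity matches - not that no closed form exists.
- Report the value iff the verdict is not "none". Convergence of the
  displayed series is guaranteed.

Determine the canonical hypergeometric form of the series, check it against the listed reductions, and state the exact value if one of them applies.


x = -1 here; the reduced form reads 2F1, upper {-7/2, 3}, lower {15/2}, C = -9/10. Verdict: Kummer (I3) applies (x = -1; c = 15/2 equals 1+a-b for upper {-7/2, 3}: listed pattern). Exact value: (-81081/81920) * pi.

Key observation: t_0 = -9/10 here, and the factorial ratio (prefactor -9/10) (k+a-1)!/(a-1)! is a rising factorial (a)_k.
Ratio: r(k) = (-1) * (k-7/2) (k+3) / [(k+15/2) (k+1)] - rational in k, leading ratio (-1); with t_0 = -9/10, classification follows.


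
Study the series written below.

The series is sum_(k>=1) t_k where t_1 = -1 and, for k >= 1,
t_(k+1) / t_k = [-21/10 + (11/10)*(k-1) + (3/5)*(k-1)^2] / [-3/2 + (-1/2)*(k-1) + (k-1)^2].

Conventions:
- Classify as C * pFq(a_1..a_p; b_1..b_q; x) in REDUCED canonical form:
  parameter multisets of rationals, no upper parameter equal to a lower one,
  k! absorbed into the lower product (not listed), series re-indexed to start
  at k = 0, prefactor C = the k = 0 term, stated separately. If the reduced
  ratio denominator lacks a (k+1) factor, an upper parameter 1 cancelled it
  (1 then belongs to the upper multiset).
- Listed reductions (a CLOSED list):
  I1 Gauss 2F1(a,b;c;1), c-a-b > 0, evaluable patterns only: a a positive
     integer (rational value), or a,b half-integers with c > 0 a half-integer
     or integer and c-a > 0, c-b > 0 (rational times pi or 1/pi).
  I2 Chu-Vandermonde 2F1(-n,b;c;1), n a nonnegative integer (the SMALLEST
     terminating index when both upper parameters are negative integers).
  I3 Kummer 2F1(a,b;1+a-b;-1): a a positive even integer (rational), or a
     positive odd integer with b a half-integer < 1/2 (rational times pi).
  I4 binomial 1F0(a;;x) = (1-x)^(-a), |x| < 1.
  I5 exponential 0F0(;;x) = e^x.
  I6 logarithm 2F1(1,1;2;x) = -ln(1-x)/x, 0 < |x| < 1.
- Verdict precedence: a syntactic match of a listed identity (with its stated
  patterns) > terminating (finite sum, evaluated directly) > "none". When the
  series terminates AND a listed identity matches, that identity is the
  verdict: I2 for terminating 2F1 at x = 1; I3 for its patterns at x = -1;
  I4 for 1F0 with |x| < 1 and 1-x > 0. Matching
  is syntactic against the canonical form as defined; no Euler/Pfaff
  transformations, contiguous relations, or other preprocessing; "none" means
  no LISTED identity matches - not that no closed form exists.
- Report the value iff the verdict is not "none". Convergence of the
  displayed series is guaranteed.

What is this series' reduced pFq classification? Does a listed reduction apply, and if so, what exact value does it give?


Key observation: t_0 being -1, roots of the ratio polynomials (C = -1) are the negated parameters.
Consecutive-term ratio: r(k) = (3/5) * (k-7/6) (k+3) / [(k-3/2) (k+1)] - rational in k, leading ratio (3/5); with t_0 = -1, classification follows.

The series (x = 3/5) is 2F1: upper {-7/6, 3}, lower {-3/2}, prefactor -1. Verdict: none (x = 3/5): each listed identity misses the multisets {-7/6, 3} ; {-3/2}.
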